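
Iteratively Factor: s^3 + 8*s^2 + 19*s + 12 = (s + 4)*(s^2 + 4*s + 3) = (s + 3)*(s + 4)*(s + 1)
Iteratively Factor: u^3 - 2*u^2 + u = (u)*(u^2 - 2*u + 1) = u*(u - 1)*(u - 1)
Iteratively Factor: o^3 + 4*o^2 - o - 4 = (o - 1)*(o^2 + 5*o + 4) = (o - 1)*(o + 1)*(o + 4)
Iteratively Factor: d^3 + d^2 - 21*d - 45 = (d - 5)*(d^2 + 6*d + 9) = (d - 5)*(d + 3)*(d + 3)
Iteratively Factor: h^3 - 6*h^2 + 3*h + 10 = (h - 5)*(h^2 - h - 2) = (h - 5)*(h + 1)*(h - 2)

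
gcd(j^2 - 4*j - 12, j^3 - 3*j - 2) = 1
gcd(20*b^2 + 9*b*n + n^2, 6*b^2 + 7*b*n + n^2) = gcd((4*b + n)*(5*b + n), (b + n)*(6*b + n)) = 1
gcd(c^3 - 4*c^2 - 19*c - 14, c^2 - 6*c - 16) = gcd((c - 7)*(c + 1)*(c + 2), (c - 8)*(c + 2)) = c + 2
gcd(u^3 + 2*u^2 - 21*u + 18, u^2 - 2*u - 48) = u + 6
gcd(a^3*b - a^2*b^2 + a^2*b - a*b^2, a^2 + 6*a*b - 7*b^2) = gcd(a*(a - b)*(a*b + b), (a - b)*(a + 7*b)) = a - b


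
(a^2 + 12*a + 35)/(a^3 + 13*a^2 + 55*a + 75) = (a + 7)/(a^2 + 8*a + 15)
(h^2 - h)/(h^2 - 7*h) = (h - 1)/(h - 7)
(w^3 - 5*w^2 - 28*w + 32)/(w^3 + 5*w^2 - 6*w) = (w^2 - 4*w - 32)/(w*(w + 6))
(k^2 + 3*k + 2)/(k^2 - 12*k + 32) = (k^2 + 3*k + 2)/(k^2 - 12*k + 32)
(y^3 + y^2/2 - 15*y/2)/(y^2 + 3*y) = y - 5/2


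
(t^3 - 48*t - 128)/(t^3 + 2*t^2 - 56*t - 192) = (t + 4)/(t + 6)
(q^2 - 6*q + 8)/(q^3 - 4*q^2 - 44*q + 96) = (q - 4)/(q^2 - 2*q - 48)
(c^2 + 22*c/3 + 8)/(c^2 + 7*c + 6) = (c + 4/3)/(c + 1)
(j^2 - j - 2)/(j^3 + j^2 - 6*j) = (j + 1)/(j*(j + 3))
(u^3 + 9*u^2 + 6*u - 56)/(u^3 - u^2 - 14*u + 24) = (u + 7)/(u - 3)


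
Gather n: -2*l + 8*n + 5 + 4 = -2*l + 8*n + 9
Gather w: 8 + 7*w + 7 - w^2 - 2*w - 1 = -w^2 + 5*w + 14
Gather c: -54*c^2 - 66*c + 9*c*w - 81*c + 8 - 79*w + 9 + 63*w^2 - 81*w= -54*c^2 + c*(9*w - 147) + 63*w^2 - 160*w + 17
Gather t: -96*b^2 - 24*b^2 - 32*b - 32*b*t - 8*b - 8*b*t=-120*b^2 - 40*b*t - 40*b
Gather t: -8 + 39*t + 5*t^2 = 5*t^2 + 39*t - 8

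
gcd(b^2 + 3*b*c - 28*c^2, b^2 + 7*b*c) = b + 7*c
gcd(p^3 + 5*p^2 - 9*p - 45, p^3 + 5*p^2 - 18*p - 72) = p + 3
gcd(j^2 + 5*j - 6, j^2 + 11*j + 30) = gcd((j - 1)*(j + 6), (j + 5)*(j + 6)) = j + 6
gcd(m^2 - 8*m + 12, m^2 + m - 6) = m - 2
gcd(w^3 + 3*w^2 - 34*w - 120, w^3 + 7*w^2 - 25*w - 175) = w + 5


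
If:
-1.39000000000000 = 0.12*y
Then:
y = -11.58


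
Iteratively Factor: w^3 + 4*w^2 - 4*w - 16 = (w + 2)*(w^2 + 2*w - 8) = (w + 2)*(w + 4)*(w - 2)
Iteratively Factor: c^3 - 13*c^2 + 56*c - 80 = (c - 4)*(c^2 - 9*c + 20) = (c - 4)^2*(c - 5)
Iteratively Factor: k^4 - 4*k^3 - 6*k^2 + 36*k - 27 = (k + 3)*(k^3 - 7*k^2 + 15*k - 9) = (k - 3)*(k + 3)*(k^2 - 4*k + 3) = (k - 3)*(k - 1)*(k + 3)*(k - 3)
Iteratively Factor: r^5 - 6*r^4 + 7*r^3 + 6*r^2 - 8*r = (r - 4)*(r^4 - 2*r^3 - r^2 + 2*r) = (r - 4)*(r + 1)*(r^3 - 3*r^2 + 2*r) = r*(r - 4)*(r + 1)*(r^2 - 3*r + 2) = r*(r - 4)*(r - 2)*(r + 1)*(r - 1)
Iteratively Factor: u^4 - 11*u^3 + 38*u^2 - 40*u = (u - 2)*(u^3 - 9*u^2 + 20*u) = u*(u - 2)*(u^2 - 9*u + 20) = u*(u - 4)*(u - 2)*(u - 5)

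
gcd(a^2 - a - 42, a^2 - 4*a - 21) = a - 7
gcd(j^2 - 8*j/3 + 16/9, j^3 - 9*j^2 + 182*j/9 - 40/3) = j - 4/3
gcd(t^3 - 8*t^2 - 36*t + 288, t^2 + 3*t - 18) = t + 6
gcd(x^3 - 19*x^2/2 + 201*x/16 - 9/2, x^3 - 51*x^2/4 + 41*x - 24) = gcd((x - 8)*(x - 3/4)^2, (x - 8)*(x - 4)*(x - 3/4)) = x^2 - 35*x/4 + 6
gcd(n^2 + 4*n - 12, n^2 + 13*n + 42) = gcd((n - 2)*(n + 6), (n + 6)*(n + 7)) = n + 6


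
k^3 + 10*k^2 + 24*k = k*(k + 4)*(k + 6)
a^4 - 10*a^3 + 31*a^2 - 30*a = a*(a - 5)*(a - 3)*(a - 2)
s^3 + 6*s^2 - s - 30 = (s - 2)*(s + 3)*(s + 5)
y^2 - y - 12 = (y - 4)*(y + 3)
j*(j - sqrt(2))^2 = j^3 - 2*sqrt(2)*j^2 + 2*j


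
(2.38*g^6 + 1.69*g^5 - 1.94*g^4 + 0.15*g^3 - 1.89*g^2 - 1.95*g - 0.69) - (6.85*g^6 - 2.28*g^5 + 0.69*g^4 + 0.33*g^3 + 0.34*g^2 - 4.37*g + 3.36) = -4.47*g^6 + 3.97*g^5 - 2.63*g^4 - 0.18*g^3 - 2.23*g^2 + 2.42*g - 4.05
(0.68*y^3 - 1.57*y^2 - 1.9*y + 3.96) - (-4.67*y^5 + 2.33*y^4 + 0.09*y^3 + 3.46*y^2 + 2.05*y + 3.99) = 4.67*y^5 - 2.33*y^4 + 0.59*y^3 - 5.03*y^2 - 3.95*y - 0.0300000000000002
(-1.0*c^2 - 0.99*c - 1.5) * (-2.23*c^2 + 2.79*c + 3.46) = 2.23*c^4 - 0.5823*c^3 - 2.8771*c^2 - 7.6104*c - 5.19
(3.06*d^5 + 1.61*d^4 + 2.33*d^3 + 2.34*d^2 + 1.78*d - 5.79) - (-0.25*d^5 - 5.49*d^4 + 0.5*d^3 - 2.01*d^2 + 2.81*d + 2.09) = 3.31*d^5 + 7.1*d^4 + 1.83*d^3 + 4.35*d^2 - 1.03*d - 7.88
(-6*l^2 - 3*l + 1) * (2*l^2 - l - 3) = -12*l^4 + 23*l^2 + 8*l - 3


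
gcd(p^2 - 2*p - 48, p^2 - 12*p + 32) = p - 8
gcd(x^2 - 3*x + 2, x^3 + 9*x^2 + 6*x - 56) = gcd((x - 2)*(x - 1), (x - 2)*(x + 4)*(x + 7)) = x - 2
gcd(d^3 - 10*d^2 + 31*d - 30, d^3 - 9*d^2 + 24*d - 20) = d^2 - 7*d + 10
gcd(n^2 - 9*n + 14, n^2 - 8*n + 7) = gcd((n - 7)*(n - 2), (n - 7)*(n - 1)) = n - 7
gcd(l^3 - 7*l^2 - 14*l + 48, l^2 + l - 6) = l^2 + l - 6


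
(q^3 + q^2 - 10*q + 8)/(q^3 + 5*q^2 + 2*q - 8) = (q - 2)/(q + 2)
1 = 1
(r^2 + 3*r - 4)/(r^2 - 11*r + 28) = (r^2 + 3*r - 4)/(r^2 - 11*r + 28)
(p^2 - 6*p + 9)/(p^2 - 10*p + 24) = (p^2 - 6*p + 9)/(p^2 - 10*p + 24)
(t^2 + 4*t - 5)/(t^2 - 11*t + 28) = (t^2 + 4*t - 5)/(t^2 - 11*t + 28)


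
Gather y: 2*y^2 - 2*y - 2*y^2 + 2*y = 0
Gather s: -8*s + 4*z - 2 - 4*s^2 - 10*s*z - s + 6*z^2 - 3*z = -4*s^2 + s*(-10*z - 9) + 6*z^2 + z - 2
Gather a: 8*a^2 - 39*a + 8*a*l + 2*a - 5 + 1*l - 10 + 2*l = 8*a^2 + a*(8*l - 37) + 3*l - 15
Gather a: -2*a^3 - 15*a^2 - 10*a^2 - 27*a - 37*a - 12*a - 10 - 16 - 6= -2*a^3 - 25*a^2 - 76*a - 32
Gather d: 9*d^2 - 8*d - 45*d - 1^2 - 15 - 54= 9*d^2 - 53*d - 70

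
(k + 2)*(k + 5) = k^2 + 7*k + 10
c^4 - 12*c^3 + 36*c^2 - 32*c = c*(c - 8)*(c - 2)^2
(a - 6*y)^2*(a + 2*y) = a^3 - 10*a^2*y + 12*a*y^2 + 72*y^3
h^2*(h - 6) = h^3 - 6*h^2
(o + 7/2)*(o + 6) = o^2 + 19*o/2 + 21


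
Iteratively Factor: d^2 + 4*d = (d)*(d + 4)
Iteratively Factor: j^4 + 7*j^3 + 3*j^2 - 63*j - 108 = (j + 4)*(j^3 + 3*j^2 - 9*j - 27) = (j + 3)*(j + 4)*(j^2 - 9) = (j - 3)*(j + 3)*(j + 4)*(j + 3)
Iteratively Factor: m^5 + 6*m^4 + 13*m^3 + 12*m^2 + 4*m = (m + 1)*(m^4 + 5*m^3 + 8*m^2 + 4*m) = (m + 1)*(m + 2)*(m^3 + 3*m^2 + 2*m) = (m + 1)^2*(m + 2)*(m^2 + 2*m) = m*(m + 1)^2*(m + 2)*(m + 2)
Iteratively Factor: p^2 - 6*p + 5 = (p - 5)*(p - 1)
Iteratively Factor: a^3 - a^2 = (a)*(a^2 - a) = a^2*(a - 1)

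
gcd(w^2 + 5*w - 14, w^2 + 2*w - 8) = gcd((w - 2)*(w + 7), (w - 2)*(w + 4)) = w - 2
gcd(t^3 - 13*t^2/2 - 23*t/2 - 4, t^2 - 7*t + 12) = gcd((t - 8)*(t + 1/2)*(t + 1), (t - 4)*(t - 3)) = 1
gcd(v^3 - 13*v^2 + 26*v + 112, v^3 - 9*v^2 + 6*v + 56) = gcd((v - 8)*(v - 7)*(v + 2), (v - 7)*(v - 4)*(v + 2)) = v^2 - 5*v - 14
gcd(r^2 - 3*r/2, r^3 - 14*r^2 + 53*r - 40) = 1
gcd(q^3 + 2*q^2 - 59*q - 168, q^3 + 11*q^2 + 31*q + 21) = q^2 + 10*q + 21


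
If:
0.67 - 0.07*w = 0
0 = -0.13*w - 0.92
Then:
No Solution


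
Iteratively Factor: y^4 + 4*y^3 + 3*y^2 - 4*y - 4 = (y + 1)*(y^3 + 3*y^2 - 4) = (y - 1)*(y + 1)*(y^2 + 4*y + 4) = (y - 1)*(y + 1)*(y + 2)*(y + 2)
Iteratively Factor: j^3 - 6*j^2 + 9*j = (j - 3)*(j^2 - 3*j) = (j - 3)^2*(j)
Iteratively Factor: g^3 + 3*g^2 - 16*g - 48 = (g + 3)*(g^2 - 16) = (g + 3)*(g + 4)*(g - 4)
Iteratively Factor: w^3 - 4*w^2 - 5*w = (w - 5)*(w^2 + w) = w*(w - 5)*(w + 1)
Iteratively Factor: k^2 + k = (k)*(k + 1)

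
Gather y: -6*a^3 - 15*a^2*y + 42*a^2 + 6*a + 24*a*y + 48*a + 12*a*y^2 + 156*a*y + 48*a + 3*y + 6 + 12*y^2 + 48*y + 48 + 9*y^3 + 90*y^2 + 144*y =-6*a^3 + 42*a^2 + 102*a + 9*y^3 + y^2*(12*a + 102) + y*(-15*a^2 + 180*a + 195) + 54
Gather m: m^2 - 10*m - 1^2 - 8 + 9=m^2 - 10*m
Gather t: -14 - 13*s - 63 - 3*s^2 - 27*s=-3*s^2 - 40*s - 77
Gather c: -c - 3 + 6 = 3 - c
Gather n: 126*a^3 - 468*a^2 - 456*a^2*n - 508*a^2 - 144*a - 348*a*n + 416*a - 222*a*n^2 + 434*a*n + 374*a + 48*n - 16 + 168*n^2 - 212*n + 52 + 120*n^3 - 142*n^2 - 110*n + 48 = 126*a^3 - 976*a^2 + 646*a + 120*n^3 + n^2*(26 - 222*a) + n*(-456*a^2 + 86*a - 274) + 84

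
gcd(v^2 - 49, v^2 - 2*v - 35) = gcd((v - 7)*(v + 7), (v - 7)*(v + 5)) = v - 7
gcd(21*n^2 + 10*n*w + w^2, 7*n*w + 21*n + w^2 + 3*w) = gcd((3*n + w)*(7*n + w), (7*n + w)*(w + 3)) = 7*n + w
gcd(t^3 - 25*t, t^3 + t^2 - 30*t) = t^2 - 5*t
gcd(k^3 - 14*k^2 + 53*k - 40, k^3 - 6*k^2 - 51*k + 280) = k^2 - 13*k + 40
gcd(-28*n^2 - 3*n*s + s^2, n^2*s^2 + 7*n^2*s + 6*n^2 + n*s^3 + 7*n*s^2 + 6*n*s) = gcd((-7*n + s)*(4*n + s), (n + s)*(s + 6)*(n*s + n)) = 1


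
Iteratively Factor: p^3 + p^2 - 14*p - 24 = (p + 3)*(p^2 - 2*p - 8) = (p - 4)*(p + 3)*(p + 2)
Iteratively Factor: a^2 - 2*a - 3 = (a + 1)*(a - 3)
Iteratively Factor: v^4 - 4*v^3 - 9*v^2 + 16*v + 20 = (v - 5)*(v^3 + v^2 - 4*v - 4) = (v - 5)*(v + 2)*(v^2 - v - 2) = (v - 5)*(v + 1)*(v + 2)*(v - 2)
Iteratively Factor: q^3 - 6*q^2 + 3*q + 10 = (q - 5)*(q^2 - q - 2) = (q - 5)*(q - 2)*(q + 1)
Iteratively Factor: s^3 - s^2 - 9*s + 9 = (s - 3)*(s^2 + 2*s - 3) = (s - 3)*(s + 3)*(s - 1)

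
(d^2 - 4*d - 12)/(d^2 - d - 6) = (d - 6)/(d - 3)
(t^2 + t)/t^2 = (t + 1)/t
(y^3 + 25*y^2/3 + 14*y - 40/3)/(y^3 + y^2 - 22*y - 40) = (3*y^2 + 13*y - 10)/(3*(y^2 - 3*y - 10))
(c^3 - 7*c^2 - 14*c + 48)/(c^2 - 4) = (c^2 - 5*c - 24)/(c + 2)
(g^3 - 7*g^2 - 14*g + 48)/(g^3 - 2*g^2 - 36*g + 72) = (g^2 - 5*g - 24)/(g^2 - 36)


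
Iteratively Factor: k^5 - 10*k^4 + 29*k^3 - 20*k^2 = (k - 4)*(k^4 - 6*k^3 + 5*k^2) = (k - 5)*(k - 4)*(k^3 - k^2) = k*(k - 5)*(k - 4)*(k^2 - k) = k*(k - 5)*(k - 4)*(k - 1)*(k)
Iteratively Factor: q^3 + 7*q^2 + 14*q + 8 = (q + 1)*(q^2 + 6*q + 8) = (q + 1)*(q + 2)*(q + 4)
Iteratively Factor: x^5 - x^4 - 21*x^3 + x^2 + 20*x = (x)*(x^4 - x^3 - 21*x^2 + x + 20) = x*(x - 1)*(x^3 - 21*x - 20) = x*(x - 5)*(x - 1)*(x^2 + 5*x + 4) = x*(x - 5)*(x - 1)*(x + 4)*(x + 1)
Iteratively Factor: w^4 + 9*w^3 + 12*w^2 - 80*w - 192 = (w + 4)*(w^3 + 5*w^2 - 8*w - 48) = (w + 4)^2*(w^2 + w - 12) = (w - 3)*(w + 4)^2*(w + 4)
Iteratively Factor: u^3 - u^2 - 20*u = (u - 5)*(u^2 + 4*u) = (u - 5)*(u + 4)*(u)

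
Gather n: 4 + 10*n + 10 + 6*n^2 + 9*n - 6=6*n^2 + 19*n + 8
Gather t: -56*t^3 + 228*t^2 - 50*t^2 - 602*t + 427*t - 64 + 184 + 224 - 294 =-56*t^3 + 178*t^2 - 175*t + 50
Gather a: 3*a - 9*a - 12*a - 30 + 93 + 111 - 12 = 162 - 18*a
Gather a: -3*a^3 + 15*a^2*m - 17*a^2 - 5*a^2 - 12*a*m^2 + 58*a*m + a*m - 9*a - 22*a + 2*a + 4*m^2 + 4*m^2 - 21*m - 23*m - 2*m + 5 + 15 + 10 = -3*a^3 + a^2*(15*m - 22) + a*(-12*m^2 + 59*m - 29) + 8*m^2 - 46*m + 30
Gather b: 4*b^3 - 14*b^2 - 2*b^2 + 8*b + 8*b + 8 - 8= 4*b^3 - 16*b^2 + 16*b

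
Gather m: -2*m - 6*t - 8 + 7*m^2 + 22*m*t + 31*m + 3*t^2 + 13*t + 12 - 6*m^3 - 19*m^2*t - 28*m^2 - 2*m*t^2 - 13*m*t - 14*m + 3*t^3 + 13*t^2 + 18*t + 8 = -6*m^3 + m^2*(-19*t - 21) + m*(-2*t^2 + 9*t + 15) + 3*t^3 + 16*t^2 + 25*t + 12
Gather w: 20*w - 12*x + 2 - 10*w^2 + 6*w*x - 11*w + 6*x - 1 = -10*w^2 + w*(6*x + 9) - 6*x + 1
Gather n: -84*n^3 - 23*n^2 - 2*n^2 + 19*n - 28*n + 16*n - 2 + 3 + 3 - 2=-84*n^3 - 25*n^2 + 7*n + 2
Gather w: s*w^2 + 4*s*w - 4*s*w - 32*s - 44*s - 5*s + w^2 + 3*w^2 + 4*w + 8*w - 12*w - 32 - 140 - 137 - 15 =-81*s + w^2*(s + 4) - 324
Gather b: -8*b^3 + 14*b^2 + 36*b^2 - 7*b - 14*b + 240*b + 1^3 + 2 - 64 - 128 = -8*b^3 + 50*b^2 + 219*b - 189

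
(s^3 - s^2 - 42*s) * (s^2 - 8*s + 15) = s^5 - 9*s^4 - 19*s^3 + 321*s^2 - 630*s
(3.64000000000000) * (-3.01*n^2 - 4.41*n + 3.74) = -10.9564*n^2 - 16.0524*n + 13.6136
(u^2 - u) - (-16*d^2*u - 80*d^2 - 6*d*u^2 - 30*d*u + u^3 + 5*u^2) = 16*d^2*u + 80*d^2 + 6*d*u^2 + 30*d*u - u^3 - 4*u^2 - u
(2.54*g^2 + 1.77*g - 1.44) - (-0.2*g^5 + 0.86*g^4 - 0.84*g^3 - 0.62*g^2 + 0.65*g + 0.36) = 0.2*g^5 - 0.86*g^4 + 0.84*g^3 + 3.16*g^2 + 1.12*g - 1.8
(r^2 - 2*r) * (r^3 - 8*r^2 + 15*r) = r^5 - 10*r^4 + 31*r^3 - 30*r^2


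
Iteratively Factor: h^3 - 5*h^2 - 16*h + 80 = (h - 4)*(h^2 - h - 20) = (h - 5)*(h - 4)*(h + 4)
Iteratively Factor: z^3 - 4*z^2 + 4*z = (z - 2)*(z^2 - 2*z) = (z - 2)^2*(z)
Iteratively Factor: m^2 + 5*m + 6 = (m + 3)*(m + 2)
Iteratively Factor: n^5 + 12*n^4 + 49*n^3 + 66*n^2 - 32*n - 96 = (n + 2)*(n^4 + 10*n^3 + 29*n^2 + 8*n - 48) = (n - 1)*(n + 2)*(n^3 + 11*n^2 + 40*n + 48) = (n - 1)*(n + 2)*(n + 4)*(n^2 + 7*n + 12) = (n - 1)*(n + 2)*(n + 4)^2*(n + 3)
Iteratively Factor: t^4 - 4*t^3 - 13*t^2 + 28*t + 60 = (t - 5)*(t^3 + t^2 - 8*t - 12) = (t - 5)*(t + 2)*(t^2 - t - 6) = (t - 5)*(t - 3)*(t + 2)*(t + 2)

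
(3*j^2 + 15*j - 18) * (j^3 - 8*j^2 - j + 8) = 3*j^5 - 9*j^4 - 141*j^3 + 153*j^2 + 138*j - 144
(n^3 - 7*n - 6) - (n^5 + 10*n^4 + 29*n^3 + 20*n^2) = -n^5 - 10*n^4 - 28*n^3 - 20*n^2 - 7*n - 6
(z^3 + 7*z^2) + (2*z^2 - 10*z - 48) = z^3 + 9*z^2 - 10*z - 48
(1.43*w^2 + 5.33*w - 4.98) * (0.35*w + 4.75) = 0.5005*w^3 + 8.658*w^2 + 23.5745*w - 23.655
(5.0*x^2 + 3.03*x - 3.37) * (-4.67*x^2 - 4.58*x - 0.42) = -23.35*x^4 - 37.0501*x^3 - 0.2395*x^2 + 14.162*x + 1.4154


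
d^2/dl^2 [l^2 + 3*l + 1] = 2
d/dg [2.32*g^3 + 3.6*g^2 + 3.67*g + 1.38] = 6.96*g^2 + 7.2*g + 3.67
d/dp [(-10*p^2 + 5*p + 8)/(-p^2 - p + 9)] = (15*p^2 - 164*p + 53)/(p^4 + 2*p^3 - 17*p^2 - 18*p + 81)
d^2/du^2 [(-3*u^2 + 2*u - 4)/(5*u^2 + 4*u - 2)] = 20*(11*u^3 - 39*u^2 - 18*u - 10)/(125*u^6 + 300*u^5 + 90*u^4 - 176*u^3 - 36*u^2 + 48*u - 8)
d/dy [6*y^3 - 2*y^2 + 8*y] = 18*y^2 - 4*y + 8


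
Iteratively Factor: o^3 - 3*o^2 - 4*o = (o - 4)*(o^2 + o) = (o - 4)*(o + 1)*(o)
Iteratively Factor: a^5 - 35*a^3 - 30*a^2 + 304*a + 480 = (a + 2)*(a^4 - 2*a^3 - 31*a^2 + 32*a + 240) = (a + 2)*(a + 3)*(a^3 - 5*a^2 - 16*a + 80) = (a - 5)*(a + 2)*(a + 3)*(a^2 - 16) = (a - 5)*(a - 4)*(a + 2)*(a + 3)*(a + 4)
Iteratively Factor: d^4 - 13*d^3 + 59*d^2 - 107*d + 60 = (d - 4)*(d^3 - 9*d^2 + 23*d - 15) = (d - 5)*(d - 4)*(d^2 - 4*d + 3) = (d - 5)*(d - 4)*(d - 3)*(d - 1)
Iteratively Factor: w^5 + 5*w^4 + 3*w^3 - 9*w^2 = (w + 3)*(w^4 + 2*w^3 - 3*w^2) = w*(w + 3)*(w^3 + 2*w^2 - 3*w) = w*(w - 1)*(w + 3)*(w^2 + 3*w) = w*(w - 1)*(w + 3)^2*(w)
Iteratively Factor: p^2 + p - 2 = (p + 2)*(p - 1)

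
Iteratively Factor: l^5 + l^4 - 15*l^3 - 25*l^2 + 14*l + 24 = (l + 2)*(l^4 - l^3 - 13*l^2 + l + 12) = (l + 1)*(l + 2)*(l^3 - 2*l^2 - 11*l + 12) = (l + 1)*(l + 2)*(l + 3)*(l^2 - 5*l + 4) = (l - 4)*(l + 1)*(l + 2)*(l + 3)*(l - 1)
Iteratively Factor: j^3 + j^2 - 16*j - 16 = (j + 1)*(j^2 - 16) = (j + 1)*(j + 4)*(j - 4)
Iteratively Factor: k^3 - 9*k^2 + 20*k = (k - 5)*(k^2 - 4*k) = (k - 5)*(k - 4)*(k)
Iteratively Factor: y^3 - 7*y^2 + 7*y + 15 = (y - 5)*(y^2 - 2*y - 3) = (y - 5)*(y - 3)*(y + 1)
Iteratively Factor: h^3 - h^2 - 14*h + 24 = (h + 4)*(h^2 - 5*h + 6) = (h - 3)*(h + 4)*(h - 2)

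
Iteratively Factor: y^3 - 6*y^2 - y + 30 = (y - 3)*(y^2 - 3*y - 10) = (y - 3)*(y + 2)*(y - 5)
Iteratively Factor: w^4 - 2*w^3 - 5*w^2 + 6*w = (w + 2)*(w^3 - 4*w^2 + 3*w) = (w - 3)*(w + 2)*(w^2 - w) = w*(w - 3)*(w + 2)*(w - 1)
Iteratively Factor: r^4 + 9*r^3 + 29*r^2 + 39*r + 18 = (r + 2)*(r^3 + 7*r^2 + 15*r + 9) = (r + 2)*(r + 3)*(r^2 + 4*r + 3) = (r + 1)*(r + 2)*(r + 3)*(r + 3)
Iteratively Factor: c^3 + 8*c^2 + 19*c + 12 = (c + 1)*(c^2 + 7*c + 12) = (c + 1)*(c + 4)*(c + 3)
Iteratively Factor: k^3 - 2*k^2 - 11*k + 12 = (k - 4)*(k^2 + 2*k - 3) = (k - 4)*(k - 1)*(k + 3)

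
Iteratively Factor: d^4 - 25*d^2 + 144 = (d - 3)*(d^3 + 3*d^2 - 16*d - 48) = (d - 3)*(d + 3)*(d^2 - 16) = (d - 4)*(d - 3)*(d + 3)*(d + 4)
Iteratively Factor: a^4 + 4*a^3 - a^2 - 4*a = (a)*(a^3 + 4*a^2 - a - 4) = a*(a - 1)*(a^2 + 5*a + 4) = a*(a - 1)*(a + 1)*(a + 4)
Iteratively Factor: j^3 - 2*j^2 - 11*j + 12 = (j - 4)*(j^2 + 2*j - 3) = (j - 4)*(j - 1)*(j + 3)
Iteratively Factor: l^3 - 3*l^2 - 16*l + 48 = (l - 3)*(l^2 - 16) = (l - 4)*(l - 3)*(l + 4)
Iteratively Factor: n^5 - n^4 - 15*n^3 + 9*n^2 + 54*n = (n - 3)*(n^4 + 2*n^3 - 9*n^2 - 18*n) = (n - 3)*(n + 2)*(n^3 - 9*n) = (n - 3)*(n + 2)*(n + 3)*(n^2 - 3*n) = (n - 3)^2*(n + 2)*(n + 3)*(n)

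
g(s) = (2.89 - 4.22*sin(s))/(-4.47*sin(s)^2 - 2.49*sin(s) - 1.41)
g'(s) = (2.89 - 4.22*sin(s))*(8.94*sin(s)*cos(s) + 2.49*cos(s))/(-4.47*sin(s)^2 - 2.49*sin(s) - 1.41)^2 - 4.22*cos(s)/(-4.47*sin(s)^2 - 2.49*sin(s) - 1.41)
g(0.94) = 0.08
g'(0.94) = 0.32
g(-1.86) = -2.22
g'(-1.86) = 0.84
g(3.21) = -2.52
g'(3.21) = -7.09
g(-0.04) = -2.32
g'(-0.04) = 6.95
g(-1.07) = -2.47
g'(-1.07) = -1.62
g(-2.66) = -3.99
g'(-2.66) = 1.72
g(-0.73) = -3.28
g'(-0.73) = -3.08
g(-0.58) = -3.75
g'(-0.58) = -2.90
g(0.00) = -2.05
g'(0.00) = 6.61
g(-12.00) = -0.16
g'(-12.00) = 1.12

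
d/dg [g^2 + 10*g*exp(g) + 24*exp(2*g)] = 10*g*exp(g) + 2*g + 48*exp(2*g) + 10*exp(g)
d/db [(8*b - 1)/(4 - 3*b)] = 29/(3*b - 4)^2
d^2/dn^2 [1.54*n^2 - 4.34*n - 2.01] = 3.08000000000000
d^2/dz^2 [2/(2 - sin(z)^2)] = 4*(2*sin(z)^4 + sin(z)^2 - 2)/(sin(z)^2 - 2)^3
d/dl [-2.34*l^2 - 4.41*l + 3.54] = -4.68*l - 4.41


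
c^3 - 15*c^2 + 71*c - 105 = (c - 7)*(c - 5)*(c - 3)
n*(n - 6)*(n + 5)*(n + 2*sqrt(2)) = n^4 - n^3 + 2*sqrt(2)*n^3 - 30*n^2 - 2*sqrt(2)*n^2 - 60*sqrt(2)*n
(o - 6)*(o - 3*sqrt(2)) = o^2 - 6*o - 3*sqrt(2)*o + 18*sqrt(2)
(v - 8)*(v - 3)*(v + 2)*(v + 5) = v^4 - 4*v^3 - 43*v^2 + 58*v + 240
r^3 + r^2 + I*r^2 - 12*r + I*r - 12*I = (r - 3)*(r + 4)*(r + I)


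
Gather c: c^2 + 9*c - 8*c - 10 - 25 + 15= c^2 + c - 20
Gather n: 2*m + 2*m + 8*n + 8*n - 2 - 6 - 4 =4*m + 16*n - 12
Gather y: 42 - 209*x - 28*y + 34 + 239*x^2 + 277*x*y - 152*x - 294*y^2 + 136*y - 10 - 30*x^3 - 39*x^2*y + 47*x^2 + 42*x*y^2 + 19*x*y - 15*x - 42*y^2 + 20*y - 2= -30*x^3 + 286*x^2 - 376*x + y^2*(42*x - 336) + y*(-39*x^2 + 296*x + 128) + 64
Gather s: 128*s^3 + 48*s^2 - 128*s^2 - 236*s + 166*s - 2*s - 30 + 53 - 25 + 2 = 128*s^3 - 80*s^2 - 72*s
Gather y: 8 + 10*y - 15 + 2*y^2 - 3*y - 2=2*y^2 + 7*y - 9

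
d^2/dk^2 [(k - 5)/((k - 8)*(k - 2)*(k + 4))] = 6*(k^5 - 16*k^4 + 100*k^3 - 188*k^2 - 16*k - 1088)/(k^9 - 18*k^8 + 36*k^7 + 840*k^6 - 3168*k^5 - 12672*k^4 + 53760*k^3 + 36864*k^2 - 294912*k + 262144)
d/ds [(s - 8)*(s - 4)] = 2*s - 12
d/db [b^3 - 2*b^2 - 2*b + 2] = 3*b^2 - 4*b - 2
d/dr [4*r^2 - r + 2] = 8*r - 1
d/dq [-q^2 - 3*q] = -2*q - 3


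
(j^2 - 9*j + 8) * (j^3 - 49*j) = j^5 - 9*j^4 - 41*j^3 + 441*j^2 - 392*j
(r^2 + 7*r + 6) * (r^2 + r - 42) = r^4 + 8*r^3 - 29*r^2 - 288*r - 252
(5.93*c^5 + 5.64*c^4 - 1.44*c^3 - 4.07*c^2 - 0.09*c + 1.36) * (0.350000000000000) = 2.0755*c^5 + 1.974*c^4 - 0.504*c^3 - 1.4245*c^2 - 0.0315*c + 0.476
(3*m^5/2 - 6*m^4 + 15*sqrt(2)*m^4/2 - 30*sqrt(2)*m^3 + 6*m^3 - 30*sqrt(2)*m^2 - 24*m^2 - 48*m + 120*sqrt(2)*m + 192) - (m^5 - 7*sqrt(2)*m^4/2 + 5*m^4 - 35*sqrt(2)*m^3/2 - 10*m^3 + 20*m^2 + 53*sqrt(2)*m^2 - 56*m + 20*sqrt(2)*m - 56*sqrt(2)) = m^5/2 - 11*m^4 + 11*sqrt(2)*m^4 - 25*sqrt(2)*m^3/2 + 16*m^3 - 83*sqrt(2)*m^2 - 44*m^2 + 8*m + 100*sqrt(2)*m + 56*sqrt(2) + 192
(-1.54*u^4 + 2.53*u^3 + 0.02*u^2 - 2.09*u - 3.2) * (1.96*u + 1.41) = -3.0184*u^5 + 2.7874*u^4 + 3.6065*u^3 - 4.0682*u^2 - 9.2189*u - 4.512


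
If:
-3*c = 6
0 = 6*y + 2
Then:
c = -2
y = -1/3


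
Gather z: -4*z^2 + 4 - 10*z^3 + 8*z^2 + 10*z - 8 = -10*z^3 + 4*z^2 + 10*z - 4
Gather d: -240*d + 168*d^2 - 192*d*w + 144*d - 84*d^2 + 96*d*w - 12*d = 84*d^2 + d*(-96*w - 108)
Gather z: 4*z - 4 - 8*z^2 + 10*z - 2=-8*z^2 + 14*z - 6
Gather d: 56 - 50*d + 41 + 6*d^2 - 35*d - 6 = 6*d^2 - 85*d + 91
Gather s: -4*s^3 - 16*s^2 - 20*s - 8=-4*s^3 - 16*s^2 - 20*s - 8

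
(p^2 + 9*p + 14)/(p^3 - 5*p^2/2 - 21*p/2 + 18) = 2*(p^2 + 9*p + 14)/(2*p^3 - 5*p^2 - 21*p + 36)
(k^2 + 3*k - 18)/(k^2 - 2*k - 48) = (k - 3)/(k - 8)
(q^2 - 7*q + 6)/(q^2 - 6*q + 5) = (q - 6)/(q - 5)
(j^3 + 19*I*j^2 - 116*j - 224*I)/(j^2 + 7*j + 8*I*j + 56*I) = (j^2 + 11*I*j - 28)/(j + 7)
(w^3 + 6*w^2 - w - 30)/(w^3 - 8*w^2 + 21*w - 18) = (w^2 + 8*w + 15)/(w^2 - 6*w + 9)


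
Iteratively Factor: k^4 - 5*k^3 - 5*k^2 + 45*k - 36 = (k - 4)*(k^3 - k^2 - 9*k + 9) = (k - 4)*(k - 3)*(k^2 + 2*k - 3) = (k - 4)*(k - 3)*(k - 1)*(k + 3)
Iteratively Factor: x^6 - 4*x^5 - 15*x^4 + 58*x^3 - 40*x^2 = (x)*(x^5 - 4*x^4 - 15*x^3 + 58*x^2 - 40*x) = x^2*(x^4 - 4*x^3 - 15*x^2 + 58*x - 40) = x^2*(x - 5)*(x^3 + x^2 - 10*x + 8) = x^2*(x - 5)*(x - 1)*(x^2 + 2*x - 8) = x^2*(x - 5)*(x - 1)*(x + 4)*(x - 2)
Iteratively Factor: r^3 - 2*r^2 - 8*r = (r + 2)*(r^2 - 4*r) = (r - 4)*(r + 2)*(r)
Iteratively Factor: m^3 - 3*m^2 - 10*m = (m)*(m^2 - 3*m - 10) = m*(m - 5)*(m + 2)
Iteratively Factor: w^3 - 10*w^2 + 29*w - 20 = (w - 1)*(w^2 - 9*w + 20) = (w - 5)*(w - 1)*(w - 4)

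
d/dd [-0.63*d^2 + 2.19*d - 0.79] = 2.19 - 1.26*d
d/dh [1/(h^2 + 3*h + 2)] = (-2*h - 3)/(h^2 + 3*h + 2)^2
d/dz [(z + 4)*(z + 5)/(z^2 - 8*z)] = (-17*z^2 - 40*z + 160)/(z^2*(z^2 - 16*z + 64))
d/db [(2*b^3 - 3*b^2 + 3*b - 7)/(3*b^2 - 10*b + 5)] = (6*b^4 - 40*b^3 + 51*b^2 + 12*b - 55)/(9*b^4 - 60*b^3 + 130*b^2 - 100*b + 25)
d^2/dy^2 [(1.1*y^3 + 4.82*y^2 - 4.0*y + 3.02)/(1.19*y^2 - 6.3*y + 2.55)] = (1.77635683940025e-15*y^5 - 7.105427357601e-15*y^4 + 141.58438*y^3 - 168.127008*y^2 - 20.10114*y + 155.56332)/(1.685159*y^6 - 26.76429*y^5 + 152.526465*y^4 - 364.7511*y^3 + 326.842425*y^2 - 122.89725*y + 16.581375)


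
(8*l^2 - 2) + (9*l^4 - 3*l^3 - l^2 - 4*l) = 9*l^4 - 3*l^3 + 7*l^2 - 4*l - 2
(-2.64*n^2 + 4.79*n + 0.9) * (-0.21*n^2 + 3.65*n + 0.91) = 0.5544*n^4 - 10.6419*n^3 + 14.8921*n^2 + 7.6439*n + 0.819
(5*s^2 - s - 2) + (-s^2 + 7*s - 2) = 4*s^2 + 6*s - 4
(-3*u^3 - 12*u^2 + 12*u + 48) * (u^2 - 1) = -3*u^5 - 12*u^4 + 15*u^3 + 60*u^2 - 12*u - 48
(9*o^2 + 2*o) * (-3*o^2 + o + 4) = -27*o^4 + 3*o^3 + 38*o^2 + 8*o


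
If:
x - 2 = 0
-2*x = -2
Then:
No Solution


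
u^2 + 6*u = u*(u + 6)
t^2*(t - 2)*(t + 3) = t^4 + t^3 - 6*t^2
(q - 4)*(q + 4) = q^2 - 16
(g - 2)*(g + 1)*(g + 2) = g^3 + g^2 - 4*g - 4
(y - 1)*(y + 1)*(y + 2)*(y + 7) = y^4 + 9*y^3 + 13*y^2 - 9*y - 14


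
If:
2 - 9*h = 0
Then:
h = 2/9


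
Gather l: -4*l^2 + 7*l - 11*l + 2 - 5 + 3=-4*l^2 - 4*l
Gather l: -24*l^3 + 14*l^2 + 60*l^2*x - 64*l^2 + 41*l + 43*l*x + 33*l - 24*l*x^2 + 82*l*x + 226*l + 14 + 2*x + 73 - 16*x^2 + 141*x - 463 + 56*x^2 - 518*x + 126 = -24*l^3 + l^2*(60*x - 50) + l*(-24*x^2 + 125*x + 300) + 40*x^2 - 375*x - 250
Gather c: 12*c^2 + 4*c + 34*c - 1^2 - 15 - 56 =12*c^2 + 38*c - 72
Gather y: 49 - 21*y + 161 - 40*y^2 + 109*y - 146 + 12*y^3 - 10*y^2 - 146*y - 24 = 12*y^3 - 50*y^2 - 58*y + 40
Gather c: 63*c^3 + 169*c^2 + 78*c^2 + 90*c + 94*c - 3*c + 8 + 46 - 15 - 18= 63*c^3 + 247*c^2 + 181*c + 21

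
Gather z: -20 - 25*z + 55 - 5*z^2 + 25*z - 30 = 5 - 5*z^2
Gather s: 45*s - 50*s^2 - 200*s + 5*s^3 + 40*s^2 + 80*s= 5*s^3 - 10*s^2 - 75*s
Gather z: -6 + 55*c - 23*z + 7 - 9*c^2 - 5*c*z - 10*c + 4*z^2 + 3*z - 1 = -9*c^2 + 45*c + 4*z^2 + z*(-5*c - 20)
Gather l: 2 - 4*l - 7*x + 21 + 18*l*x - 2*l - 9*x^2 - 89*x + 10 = l*(18*x - 6) - 9*x^2 - 96*x + 33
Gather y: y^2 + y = y^2 + y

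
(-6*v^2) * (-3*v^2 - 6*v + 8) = 18*v^4 + 36*v^3 - 48*v^2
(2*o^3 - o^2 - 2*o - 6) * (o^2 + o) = 2*o^5 + o^4 - 3*o^3 - 8*o^2 - 6*o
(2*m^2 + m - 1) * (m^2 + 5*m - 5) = 2*m^4 + 11*m^3 - 6*m^2 - 10*m + 5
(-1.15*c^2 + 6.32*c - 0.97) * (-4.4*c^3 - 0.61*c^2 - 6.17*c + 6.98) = 5.06*c^5 - 27.1065*c^4 + 7.5083*c^3 - 46.4297*c^2 + 50.0985*c - 6.7706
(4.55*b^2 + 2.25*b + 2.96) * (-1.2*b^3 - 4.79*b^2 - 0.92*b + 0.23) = -5.46*b^5 - 24.4945*b^4 - 18.5155*b^3 - 15.2019*b^2 - 2.2057*b + 0.6808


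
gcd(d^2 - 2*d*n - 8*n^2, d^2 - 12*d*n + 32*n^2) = d - 4*n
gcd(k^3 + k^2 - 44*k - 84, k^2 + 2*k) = k + 2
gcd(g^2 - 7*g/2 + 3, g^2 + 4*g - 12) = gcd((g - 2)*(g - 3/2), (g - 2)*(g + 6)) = g - 2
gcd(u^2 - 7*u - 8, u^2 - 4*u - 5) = u + 1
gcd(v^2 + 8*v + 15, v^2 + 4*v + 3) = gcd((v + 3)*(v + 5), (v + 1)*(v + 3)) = v + 3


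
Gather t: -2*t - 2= -2*t - 2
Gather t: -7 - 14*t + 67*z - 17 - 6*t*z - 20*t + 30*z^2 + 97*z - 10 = t*(-6*z - 34) + 30*z^2 + 164*z - 34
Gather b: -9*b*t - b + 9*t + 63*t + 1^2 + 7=b*(-9*t - 1) + 72*t + 8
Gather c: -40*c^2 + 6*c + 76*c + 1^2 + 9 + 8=-40*c^2 + 82*c + 18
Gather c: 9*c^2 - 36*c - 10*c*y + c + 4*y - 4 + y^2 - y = 9*c^2 + c*(-10*y - 35) + y^2 + 3*y - 4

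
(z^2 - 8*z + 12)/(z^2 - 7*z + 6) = (z - 2)/(z - 1)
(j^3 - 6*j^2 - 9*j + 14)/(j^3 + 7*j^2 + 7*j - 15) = (j^2 - 5*j - 14)/(j^2 + 8*j + 15)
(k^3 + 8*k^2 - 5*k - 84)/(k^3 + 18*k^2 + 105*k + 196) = (k - 3)/(k + 7)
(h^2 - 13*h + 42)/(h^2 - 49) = (h - 6)/(h + 7)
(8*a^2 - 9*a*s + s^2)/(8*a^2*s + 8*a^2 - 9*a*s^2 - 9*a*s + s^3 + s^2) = 1/(s + 1)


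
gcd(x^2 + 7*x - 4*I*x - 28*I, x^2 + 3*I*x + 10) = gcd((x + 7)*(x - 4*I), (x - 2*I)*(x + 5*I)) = 1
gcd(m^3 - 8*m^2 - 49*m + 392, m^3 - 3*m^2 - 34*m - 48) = m - 8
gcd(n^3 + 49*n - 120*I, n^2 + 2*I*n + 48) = n + 8*I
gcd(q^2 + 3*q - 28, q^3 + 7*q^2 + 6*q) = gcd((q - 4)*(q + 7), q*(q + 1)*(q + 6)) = 1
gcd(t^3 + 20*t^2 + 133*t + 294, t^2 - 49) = t + 7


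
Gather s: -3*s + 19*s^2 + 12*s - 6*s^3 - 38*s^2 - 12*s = -6*s^3 - 19*s^2 - 3*s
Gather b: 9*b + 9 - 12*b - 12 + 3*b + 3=0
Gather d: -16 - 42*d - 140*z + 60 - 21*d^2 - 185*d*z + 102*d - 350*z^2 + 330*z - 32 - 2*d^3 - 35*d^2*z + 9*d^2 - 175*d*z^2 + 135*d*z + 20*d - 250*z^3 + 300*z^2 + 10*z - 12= -2*d^3 + d^2*(-35*z - 12) + d*(-175*z^2 - 50*z + 80) - 250*z^3 - 50*z^2 + 200*z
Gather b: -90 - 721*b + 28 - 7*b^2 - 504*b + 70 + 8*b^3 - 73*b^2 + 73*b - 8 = 8*b^3 - 80*b^2 - 1152*b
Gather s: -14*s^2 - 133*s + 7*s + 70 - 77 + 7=-14*s^2 - 126*s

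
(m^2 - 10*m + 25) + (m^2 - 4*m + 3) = 2*m^2 - 14*m + 28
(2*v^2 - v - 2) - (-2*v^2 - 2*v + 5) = 4*v^2 + v - 7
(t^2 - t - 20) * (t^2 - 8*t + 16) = t^4 - 9*t^3 + 4*t^2 + 144*t - 320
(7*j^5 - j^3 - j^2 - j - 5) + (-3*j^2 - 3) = 7*j^5 - j^3 - 4*j^2 - j - 8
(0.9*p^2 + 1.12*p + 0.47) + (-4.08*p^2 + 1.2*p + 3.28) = -3.18*p^2 + 2.32*p + 3.75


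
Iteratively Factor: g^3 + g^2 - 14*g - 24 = (g + 3)*(g^2 - 2*g - 8) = (g + 2)*(g + 3)*(g - 4)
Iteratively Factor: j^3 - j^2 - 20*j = (j - 5)*(j^2 + 4*j) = (j - 5)*(j + 4)*(j)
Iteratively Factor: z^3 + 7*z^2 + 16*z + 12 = (z + 3)*(z^2 + 4*z + 4) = (z + 2)*(z + 3)*(z + 2)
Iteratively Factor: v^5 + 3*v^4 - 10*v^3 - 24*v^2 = (v - 3)*(v^4 + 6*v^3 + 8*v^2) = (v - 3)*(v + 4)*(v^3 + 2*v^2) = v*(v - 3)*(v + 4)*(v^2 + 2*v) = v^2*(v - 3)*(v + 4)*(v + 2)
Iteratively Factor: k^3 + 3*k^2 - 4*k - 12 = (k + 3)*(k^2 - 4) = (k + 2)*(k + 3)*(k - 2)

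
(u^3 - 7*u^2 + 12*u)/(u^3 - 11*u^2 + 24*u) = (u - 4)/(u - 8)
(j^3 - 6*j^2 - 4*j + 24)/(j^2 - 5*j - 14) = (j^2 - 8*j + 12)/(j - 7)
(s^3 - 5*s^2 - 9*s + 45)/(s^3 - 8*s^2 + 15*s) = (s + 3)/s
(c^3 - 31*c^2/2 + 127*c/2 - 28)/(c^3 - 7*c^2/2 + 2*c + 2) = (2*c^3 - 31*c^2 + 127*c - 56)/(2*c^3 - 7*c^2 + 4*c + 4)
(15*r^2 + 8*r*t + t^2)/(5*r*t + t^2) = (3*r + t)/t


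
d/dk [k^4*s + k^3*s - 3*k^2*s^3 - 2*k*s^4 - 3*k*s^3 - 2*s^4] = s*(4*k^3 + 3*k^2 - 6*k*s^2 - 2*s^3 - 3*s^2)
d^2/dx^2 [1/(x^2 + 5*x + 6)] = 2*(-x^2 - 5*x + (2*x + 5)^2 - 6)/(x^2 + 5*x + 6)^3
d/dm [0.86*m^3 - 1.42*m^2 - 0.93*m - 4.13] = 2.58*m^2 - 2.84*m - 0.93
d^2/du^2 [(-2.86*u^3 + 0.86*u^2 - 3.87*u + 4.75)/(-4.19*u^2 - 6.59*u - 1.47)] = (5.6843418860808e-14*u^5 - 2.27373675443232e-13*u^4 + 396.554562*u^3 - 302.332794*u^2 - 892.882752*u - 432.75005)/(73.560059*u^6 + 347.084097*u^5 + 623.313618*u^4 + 529.729901*u^3 + 218.680434*u^2 + 42.720993*u + 3.176523)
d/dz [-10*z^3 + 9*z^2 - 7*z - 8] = -30*z^2 + 18*z - 7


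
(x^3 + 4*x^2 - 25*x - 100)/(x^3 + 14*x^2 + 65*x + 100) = (x - 5)/(x + 5)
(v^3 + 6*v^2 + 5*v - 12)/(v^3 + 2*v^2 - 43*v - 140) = (v^2 + 2*v - 3)/(v^2 - 2*v - 35)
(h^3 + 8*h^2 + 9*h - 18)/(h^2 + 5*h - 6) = h + 3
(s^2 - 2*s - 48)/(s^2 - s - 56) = (s + 6)/(s + 7)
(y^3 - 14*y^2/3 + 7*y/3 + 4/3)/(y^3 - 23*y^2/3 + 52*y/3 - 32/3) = (3*y + 1)/(3*y - 8)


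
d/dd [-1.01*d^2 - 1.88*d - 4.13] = -2.02*d - 1.88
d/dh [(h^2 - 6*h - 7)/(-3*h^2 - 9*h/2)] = 2*(-15*h^2 - 28*h - 21)/(3*h^2*(4*h^2 + 12*h + 9))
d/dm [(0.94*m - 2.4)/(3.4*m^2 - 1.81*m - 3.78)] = (-3.196*m^2 + 16.32*m - 7.8972)/(11.56*m^4 - 12.308*m^3 - 22.4279*m^2 + 13.6836*m + 14.2884)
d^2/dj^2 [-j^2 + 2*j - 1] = -2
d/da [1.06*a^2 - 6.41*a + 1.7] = 2.12*a - 6.41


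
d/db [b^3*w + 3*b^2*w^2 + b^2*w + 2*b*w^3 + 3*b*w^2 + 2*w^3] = w*(3*b^2 + 6*b*w + 2*b + 2*w^2 + 3*w)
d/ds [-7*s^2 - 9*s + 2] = -14*s - 9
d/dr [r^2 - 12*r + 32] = 2*r - 12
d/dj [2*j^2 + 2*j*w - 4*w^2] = 4*j + 2*w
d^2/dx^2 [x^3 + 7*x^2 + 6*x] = 6*x + 14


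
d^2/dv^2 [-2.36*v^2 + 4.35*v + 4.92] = -4.72000000000000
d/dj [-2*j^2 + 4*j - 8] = 4 - 4*j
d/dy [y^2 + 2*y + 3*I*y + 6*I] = 2*y + 2 + 3*I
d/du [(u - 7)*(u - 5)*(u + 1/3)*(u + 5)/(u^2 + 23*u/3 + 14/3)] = (18*u^5 + 147*u^4 - 752*u^3 - 4226*u^2 - 3346*u + 2975)/(9*u^4 + 138*u^3 + 613*u^2 + 644*u + 196)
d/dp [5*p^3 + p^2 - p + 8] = 15*p^2 + 2*p - 1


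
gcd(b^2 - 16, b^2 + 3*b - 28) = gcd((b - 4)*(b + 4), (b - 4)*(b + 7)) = b - 4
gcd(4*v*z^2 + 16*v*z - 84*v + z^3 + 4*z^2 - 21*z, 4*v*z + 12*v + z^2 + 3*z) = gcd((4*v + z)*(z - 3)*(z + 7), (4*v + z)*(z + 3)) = 4*v + z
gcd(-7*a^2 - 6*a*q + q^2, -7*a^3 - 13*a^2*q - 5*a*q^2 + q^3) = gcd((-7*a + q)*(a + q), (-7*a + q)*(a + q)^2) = -7*a^2 - 6*a*q + q^2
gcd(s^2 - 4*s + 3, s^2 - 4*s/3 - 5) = s - 3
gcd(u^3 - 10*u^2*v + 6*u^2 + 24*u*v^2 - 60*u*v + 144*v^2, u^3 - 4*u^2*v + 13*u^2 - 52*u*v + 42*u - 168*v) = u^2 - 4*u*v + 6*u - 24*v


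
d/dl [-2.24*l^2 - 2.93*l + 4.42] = -4.48*l - 2.93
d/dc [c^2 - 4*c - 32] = 2*c - 4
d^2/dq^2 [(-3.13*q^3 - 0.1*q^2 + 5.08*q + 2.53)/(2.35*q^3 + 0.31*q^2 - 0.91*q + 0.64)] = (3.45591*q^6 + 128.16477*q^5 + 245.07492*q^4 + 50.300474*q^3 - 111.63096*q^2 - 40.852518*q + 9.021546)/(12.977875*q^9 + 5.135925*q^8 - 14.39892*q^7 + 6.655381*q^6 + 8.373192*q^5 - 7.257195*q^4 + 1.050845*q^3 + 1.97088*q^2 - 1.118208*q + 0.262144)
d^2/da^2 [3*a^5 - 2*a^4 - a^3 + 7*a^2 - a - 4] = 60*a^3 - 24*a^2 - 6*a + 14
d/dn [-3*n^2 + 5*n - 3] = 5 - 6*n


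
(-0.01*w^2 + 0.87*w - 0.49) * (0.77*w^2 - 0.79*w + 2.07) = -0.0077*w^4 + 0.6778*w^3 - 1.0853*w^2 + 2.188*w - 1.0143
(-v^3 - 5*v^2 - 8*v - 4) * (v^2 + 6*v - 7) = -v^5 - 11*v^4 - 31*v^3 - 17*v^2 + 32*v + 28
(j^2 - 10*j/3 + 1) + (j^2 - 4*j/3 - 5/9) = 2*j^2 - 14*j/3 + 4/9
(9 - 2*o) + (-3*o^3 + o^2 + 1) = -3*o^3 + o^2 - 2*o + 10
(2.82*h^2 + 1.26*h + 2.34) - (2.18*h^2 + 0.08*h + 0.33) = 0.64*h^2 + 1.18*h + 2.01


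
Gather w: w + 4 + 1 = w + 5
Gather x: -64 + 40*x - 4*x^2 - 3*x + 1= -4*x^2 + 37*x - 63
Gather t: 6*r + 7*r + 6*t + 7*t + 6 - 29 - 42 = 13*r + 13*t - 65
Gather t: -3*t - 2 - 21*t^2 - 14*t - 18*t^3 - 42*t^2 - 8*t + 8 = -18*t^3 - 63*t^2 - 25*t + 6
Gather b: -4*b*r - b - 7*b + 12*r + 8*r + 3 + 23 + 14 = b*(-4*r - 8) + 20*r + 40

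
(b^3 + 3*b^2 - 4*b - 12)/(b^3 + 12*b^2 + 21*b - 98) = (b^2 + 5*b + 6)/(b^2 + 14*b + 49)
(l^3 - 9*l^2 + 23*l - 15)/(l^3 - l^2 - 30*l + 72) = (l^2 - 6*l + 5)/(l^2 + 2*l - 24)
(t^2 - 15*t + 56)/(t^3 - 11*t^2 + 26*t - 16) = (t - 7)/(t^2 - 3*t + 2)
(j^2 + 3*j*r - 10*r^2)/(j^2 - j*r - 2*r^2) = (j + 5*r)/(j + r)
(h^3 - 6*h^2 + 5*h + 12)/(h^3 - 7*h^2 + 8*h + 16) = (h - 3)/(h - 4)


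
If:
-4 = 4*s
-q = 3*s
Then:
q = 3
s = -1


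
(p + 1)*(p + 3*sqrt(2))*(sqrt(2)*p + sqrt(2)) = sqrt(2)*p^3 + 2*sqrt(2)*p^2 + 6*p^2 + sqrt(2)*p + 12*p + 6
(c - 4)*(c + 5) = c^2 + c - 20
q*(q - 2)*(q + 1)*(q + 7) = q^4 + 6*q^3 - 9*q^2 - 14*q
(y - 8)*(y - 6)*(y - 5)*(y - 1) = y^4 - 20*y^3 + 137*y^2 - 358*y + 240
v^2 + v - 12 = (v - 3)*(v + 4)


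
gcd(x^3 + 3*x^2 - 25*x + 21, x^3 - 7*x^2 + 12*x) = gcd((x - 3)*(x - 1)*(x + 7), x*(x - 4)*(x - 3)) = x - 3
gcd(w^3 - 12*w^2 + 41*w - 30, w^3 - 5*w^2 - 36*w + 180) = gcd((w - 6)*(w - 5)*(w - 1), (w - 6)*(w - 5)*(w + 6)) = w^2 - 11*w + 30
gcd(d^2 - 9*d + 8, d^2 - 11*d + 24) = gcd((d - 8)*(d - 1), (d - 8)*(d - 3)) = d - 8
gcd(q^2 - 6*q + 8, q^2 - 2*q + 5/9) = 1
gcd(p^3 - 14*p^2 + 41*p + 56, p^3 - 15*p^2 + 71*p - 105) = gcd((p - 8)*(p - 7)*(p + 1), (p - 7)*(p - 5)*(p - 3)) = p - 7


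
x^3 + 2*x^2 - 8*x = x*(x - 2)*(x + 4)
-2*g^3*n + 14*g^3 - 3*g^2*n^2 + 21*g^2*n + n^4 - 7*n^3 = (-2*g + n)*(g + n)^2*(n - 7)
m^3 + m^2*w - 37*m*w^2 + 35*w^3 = (m - 5*w)*(m - w)*(m + 7*w)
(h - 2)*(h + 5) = h^2 + 3*h - 10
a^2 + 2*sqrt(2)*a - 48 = (a - 4*sqrt(2))*(a + 6*sqrt(2))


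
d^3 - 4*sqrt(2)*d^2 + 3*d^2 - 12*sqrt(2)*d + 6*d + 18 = (d + 3)*(d - 3*sqrt(2))*(d - sqrt(2))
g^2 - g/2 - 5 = (g - 5/2)*(g + 2)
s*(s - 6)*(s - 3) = s^3 - 9*s^2 + 18*s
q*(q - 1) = q^2 - q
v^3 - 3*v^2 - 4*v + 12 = (v - 3)*(v - 2)*(v + 2)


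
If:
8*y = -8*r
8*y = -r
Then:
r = 0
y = 0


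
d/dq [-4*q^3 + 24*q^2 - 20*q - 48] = -12*q^2 + 48*q - 20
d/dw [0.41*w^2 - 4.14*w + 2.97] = 0.82*w - 4.14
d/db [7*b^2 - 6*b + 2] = 14*b - 6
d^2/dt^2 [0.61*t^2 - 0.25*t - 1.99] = 1.22000000000000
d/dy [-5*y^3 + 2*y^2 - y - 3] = -15*y^2 + 4*y - 1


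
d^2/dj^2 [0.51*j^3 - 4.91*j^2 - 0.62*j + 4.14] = 3.06*j - 9.82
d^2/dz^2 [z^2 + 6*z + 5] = 2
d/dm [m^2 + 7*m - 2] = 2*m + 7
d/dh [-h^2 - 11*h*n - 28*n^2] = -2*h - 11*n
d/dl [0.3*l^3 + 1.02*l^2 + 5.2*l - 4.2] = 0.9*l^2 + 2.04*l + 5.2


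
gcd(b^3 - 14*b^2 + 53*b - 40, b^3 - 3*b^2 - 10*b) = b - 5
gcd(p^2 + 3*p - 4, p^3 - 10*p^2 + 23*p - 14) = p - 1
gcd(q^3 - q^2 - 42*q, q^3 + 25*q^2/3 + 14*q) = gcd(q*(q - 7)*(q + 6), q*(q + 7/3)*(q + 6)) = q^2 + 6*q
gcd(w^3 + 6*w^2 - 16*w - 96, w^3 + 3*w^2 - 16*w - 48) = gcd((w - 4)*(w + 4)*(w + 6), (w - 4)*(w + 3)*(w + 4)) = w^2 - 16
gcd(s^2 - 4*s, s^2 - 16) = s - 4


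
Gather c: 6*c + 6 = 6*c + 6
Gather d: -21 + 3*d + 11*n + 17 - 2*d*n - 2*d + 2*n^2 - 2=d*(1 - 2*n) + 2*n^2 + 11*n - 6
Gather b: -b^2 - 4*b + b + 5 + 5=-b^2 - 3*b + 10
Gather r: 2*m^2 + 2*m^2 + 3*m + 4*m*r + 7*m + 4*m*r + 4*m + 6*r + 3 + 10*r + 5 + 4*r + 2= 4*m^2 + 14*m + r*(8*m + 20) + 10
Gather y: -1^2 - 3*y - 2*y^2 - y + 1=-2*y^2 - 4*y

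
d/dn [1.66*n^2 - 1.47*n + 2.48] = 3.32*n - 1.47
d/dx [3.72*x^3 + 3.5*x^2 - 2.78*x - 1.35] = 11.16*x^2 + 7.0*x - 2.78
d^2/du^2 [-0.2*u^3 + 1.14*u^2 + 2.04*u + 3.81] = 2.28 - 1.2*u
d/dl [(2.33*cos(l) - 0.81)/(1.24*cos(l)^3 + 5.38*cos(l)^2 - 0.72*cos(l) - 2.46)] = (5.7784*cos(l)^3 + 9.5222*cos(l)^2 - 8.7156*cos(l) + 6.315)*sin(l)/(1.5376*cos(l)^6 + 13.3424*cos(l)^5 + 27.1588*cos(l)^4 - 13.848*cos(l)^3 - 25.9512*cos(l)^2 + 3.5424*cos(l) + 6.0516)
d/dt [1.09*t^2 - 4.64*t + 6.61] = 2.18*t - 4.64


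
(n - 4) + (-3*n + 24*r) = -2*n + 24*r - 4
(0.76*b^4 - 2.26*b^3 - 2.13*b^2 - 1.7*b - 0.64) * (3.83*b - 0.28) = 2.9108*b^5 - 8.8686*b^4 - 7.5251*b^3 - 5.9146*b^2 - 1.9752*b + 0.1792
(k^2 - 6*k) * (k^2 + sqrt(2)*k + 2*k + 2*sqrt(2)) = k^4 - 4*k^3 + sqrt(2)*k^3 - 12*k^2 - 4*sqrt(2)*k^2 - 12*sqrt(2)*k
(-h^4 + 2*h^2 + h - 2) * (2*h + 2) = -2*h^5 - 2*h^4 + 4*h^3 + 6*h^2 - 2*h - 4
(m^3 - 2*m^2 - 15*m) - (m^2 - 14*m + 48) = m^3 - 3*m^2 - m - 48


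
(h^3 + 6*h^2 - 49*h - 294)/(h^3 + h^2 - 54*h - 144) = (h^2 - 49)/(h^2 - 5*h - 24)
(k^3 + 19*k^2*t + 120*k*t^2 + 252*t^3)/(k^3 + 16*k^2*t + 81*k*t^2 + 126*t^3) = (k + 6*t)/(k + 3*t)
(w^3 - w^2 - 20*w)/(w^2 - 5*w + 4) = w*(w^2 - w - 20)/(w^2 - 5*w + 4)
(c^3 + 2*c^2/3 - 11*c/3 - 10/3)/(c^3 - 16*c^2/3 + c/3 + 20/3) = (3*c^2 - c - 10)/(3*c^2 - 19*c + 20)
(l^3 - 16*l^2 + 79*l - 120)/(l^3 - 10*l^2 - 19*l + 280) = (l^2 - 8*l + 15)/(l^2 - 2*l - 35)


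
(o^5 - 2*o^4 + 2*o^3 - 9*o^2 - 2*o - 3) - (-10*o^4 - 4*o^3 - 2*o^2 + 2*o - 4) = o^5 + 8*o^4 + 6*o^3 - 7*o^2 - 4*o + 1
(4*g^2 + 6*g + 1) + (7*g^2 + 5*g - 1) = 11*g^2 + 11*g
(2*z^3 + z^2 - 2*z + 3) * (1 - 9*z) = -18*z^4 - 7*z^3 + 19*z^2 - 29*z + 3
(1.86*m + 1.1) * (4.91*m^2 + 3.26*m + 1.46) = 9.1326*m^3 + 11.4646*m^2 + 6.3016*m + 1.606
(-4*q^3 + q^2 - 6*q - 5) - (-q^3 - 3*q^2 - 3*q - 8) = -3*q^3 + 4*q^2 - 3*q + 3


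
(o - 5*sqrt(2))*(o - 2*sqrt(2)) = o^2 - 7*sqrt(2)*o + 20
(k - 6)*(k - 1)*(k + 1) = k^3 - 6*k^2 - k + 6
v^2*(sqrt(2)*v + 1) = sqrt(2)*v^3 + v^2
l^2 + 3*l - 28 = (l - 4)*(l + 7)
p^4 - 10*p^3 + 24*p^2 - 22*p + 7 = (p - 7)*(p - 1)^3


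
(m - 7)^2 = m^2 - 14*m + 49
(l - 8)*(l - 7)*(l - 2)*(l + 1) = l^4 - 16*l^3 + 69*l^2 - 26*l - 112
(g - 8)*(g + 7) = g^2 - g - 56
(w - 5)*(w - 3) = w^2 - 8*w + 15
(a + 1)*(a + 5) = a^2 + 6*a + 5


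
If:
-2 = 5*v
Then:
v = -2/5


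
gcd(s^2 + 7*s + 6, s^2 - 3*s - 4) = s + 1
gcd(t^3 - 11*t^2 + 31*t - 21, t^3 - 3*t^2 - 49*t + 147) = t^2 - 10*t + 21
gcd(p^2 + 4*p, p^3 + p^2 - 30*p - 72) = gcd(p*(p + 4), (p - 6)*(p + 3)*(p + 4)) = p + 4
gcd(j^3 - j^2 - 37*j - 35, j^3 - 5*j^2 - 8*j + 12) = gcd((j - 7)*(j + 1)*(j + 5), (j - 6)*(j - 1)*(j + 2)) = 1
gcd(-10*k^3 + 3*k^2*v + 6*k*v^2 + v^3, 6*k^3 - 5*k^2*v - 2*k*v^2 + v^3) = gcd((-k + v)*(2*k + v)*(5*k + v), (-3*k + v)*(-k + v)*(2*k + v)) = -2*k^2 + k*v + v^2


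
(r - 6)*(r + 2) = r^2 - 4*r - 12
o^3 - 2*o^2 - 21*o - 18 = (o - 6)*(o + 1)*(o + 3)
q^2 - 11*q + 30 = (q - 6)*(q - 5)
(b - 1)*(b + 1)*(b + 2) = b^3 + 2*b^2 - b - 2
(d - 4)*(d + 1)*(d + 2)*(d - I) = d^4 - d^3 - I*d^3 - 10*d^2 + I*d^2 - 8*d + 10*I*d + 8*I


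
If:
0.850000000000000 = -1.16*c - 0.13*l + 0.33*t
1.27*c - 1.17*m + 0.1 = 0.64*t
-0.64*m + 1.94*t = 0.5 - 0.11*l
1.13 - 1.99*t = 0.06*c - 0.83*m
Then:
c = -0.01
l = -5.18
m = -0.20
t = 0.49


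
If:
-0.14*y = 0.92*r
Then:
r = -0.152173913043478*y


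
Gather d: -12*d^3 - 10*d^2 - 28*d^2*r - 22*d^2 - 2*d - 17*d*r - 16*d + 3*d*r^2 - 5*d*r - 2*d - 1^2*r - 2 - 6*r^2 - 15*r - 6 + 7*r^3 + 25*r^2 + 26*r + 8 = -12*d^3 + d^2*(-28*r - 32) + d*(3*r^2 - 22*r - 20) + 7*r^3 + 19*r^2 + 10*r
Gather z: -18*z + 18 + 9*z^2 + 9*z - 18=9*z^2 - 9*z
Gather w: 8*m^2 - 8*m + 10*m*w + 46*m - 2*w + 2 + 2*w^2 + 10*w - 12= 8*m^2 + 38*m + 2*w^2 + w*(10*m + 8) - 10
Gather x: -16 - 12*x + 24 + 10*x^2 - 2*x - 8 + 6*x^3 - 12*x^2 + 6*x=6*x^3 - 2*x^2 - 8*x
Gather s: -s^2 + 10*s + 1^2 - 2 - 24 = -s^2 + 10*s - 25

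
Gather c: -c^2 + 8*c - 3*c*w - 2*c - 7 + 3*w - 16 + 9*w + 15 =-c^2 + c*(6 - 3*w) + 12*w - 8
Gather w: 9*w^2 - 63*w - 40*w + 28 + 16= 9*w^2 - 103*w + 44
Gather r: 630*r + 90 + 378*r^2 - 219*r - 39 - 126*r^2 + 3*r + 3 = 252*r^2 + 414*r + 54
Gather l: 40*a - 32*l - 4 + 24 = 40*a - 32*l + 20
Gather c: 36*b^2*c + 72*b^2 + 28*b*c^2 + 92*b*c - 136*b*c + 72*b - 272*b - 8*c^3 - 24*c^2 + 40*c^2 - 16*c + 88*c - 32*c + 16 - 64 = 72*b^2 - 200*b - 8*c^3 + c^2*(28*b + 16) + c*(36*b^2 - 44*b + 40) - 48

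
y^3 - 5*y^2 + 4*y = y*(y - 4)*(y - 1)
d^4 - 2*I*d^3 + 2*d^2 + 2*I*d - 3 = (d - 1)*(d + 1)*(d - 3*I)*(d + I)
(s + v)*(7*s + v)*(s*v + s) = 7*s^3*v + 7*s^3 + 8*s^2*v^2 + 8*s^2*v + s*v^3 + s*v^2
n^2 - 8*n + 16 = (n - 4)^2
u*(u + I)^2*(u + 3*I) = u^4 + 5*I*u^3 - 7*u^2 - 3*I*u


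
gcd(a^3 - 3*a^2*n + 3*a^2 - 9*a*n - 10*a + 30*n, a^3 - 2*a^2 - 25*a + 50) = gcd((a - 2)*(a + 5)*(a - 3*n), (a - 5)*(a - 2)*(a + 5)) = a^2 + 3*a - 10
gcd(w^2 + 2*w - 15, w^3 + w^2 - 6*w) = 1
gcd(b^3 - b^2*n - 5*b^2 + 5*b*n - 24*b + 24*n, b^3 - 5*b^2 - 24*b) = b^2 - 5*b - 24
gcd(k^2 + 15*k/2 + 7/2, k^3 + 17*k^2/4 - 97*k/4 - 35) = k + 7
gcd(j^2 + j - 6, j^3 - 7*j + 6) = j^2 + j - 6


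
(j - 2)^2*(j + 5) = j^3 + j^2 - 16*j + 20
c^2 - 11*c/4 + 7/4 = (c - 7/4)*(c - 1)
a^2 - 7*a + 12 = (a - 4)*(a - 3)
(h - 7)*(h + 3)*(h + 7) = h^3 + 3*h^2 - 49*h - 147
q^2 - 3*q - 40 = (q - 8)*(q + 5)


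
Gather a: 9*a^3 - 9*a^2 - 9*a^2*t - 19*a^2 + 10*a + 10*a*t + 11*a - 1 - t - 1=9*a^3 + a^2*(-9*t - 28) + a*(10*t + 21) - t - 2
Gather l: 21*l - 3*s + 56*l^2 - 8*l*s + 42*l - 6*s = 56*l^2 + l*(63 - 8*s) - 9*s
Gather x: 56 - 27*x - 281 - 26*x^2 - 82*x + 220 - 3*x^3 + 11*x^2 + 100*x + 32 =-3*x^3 - 15*x^2 - 9*x + 27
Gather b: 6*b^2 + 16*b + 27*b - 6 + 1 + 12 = 6*b^2 + 43*b + 7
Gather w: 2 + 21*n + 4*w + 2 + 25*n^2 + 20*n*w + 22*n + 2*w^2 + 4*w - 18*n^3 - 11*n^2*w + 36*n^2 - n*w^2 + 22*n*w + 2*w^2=-18*n^3 + 61*n^2 + 43*n + w^2*(4 - n) + w*(-11*n^2 + 42*n + 8) + 4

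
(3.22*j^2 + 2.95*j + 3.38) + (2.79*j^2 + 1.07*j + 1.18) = 6.01*j^2 + 4.02*j + 4.56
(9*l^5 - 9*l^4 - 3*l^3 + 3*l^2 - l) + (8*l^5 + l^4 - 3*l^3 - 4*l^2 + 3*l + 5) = 17*l^5 - 8*l^4 - 6*l^3 - l^2 + 2*l + 5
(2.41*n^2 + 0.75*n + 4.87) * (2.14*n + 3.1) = 5.1574*n^3 + 9.076*n^2 + 12.7468*n + 15.097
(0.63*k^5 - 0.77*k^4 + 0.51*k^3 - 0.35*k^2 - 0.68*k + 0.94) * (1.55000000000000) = 0.9765*k^5 - 1.1935*k^4 + 0.7905*k^3 - 0.5425*k^2 - 1.054*k + 1.457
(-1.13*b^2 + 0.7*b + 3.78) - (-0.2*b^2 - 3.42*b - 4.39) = -0.93*b^2 + 4.12*b + 8.17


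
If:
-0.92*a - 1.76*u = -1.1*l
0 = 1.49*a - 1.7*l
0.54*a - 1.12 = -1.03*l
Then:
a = 0.78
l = 0.68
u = 0.02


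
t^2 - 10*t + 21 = (t - 7)*(t - 3)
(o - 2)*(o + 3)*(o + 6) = o^3 + 7*o^2 - 36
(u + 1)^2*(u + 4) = u^3 + 6*u^2 + 9*u + 4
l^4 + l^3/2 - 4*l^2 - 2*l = l*(l - 2)*(l + 1/2)*(l + 2)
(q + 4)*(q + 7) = q^2 + 11*q + 28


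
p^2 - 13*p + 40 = (p - 8)*(p - 5)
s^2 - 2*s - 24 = (s - 6)*(s + 4)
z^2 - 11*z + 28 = (z - 7)*(z - 4)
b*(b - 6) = b^2 - 6*b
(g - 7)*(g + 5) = g^2 - 2*g - 35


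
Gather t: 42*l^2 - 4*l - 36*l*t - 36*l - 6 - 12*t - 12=42*l^2 - 40*l + t*(-36*l - 12) - 18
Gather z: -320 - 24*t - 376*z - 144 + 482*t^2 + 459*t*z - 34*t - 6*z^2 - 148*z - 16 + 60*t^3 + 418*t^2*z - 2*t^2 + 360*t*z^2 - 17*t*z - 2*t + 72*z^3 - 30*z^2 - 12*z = 60*t^3 + 480*t^2 - 60*t + 72*z^3 + z^2*(360*t - 36) + z*(418*t^2 + 442*t - 536) - 480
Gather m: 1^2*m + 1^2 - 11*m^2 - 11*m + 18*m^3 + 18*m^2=18*m^3 + 7*m^2 - 10*m + 1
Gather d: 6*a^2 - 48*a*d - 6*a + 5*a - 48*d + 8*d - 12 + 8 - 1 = 6*a^2 - a + d*(-48*a - 40) - 5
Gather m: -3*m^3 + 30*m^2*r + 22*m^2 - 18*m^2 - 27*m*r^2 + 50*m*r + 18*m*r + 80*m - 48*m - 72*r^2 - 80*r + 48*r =-3*m^3 + m^2*(30*r + 4) + m*(-27*r^2 + 68*r + 32) - 72*r^2 - 32*r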